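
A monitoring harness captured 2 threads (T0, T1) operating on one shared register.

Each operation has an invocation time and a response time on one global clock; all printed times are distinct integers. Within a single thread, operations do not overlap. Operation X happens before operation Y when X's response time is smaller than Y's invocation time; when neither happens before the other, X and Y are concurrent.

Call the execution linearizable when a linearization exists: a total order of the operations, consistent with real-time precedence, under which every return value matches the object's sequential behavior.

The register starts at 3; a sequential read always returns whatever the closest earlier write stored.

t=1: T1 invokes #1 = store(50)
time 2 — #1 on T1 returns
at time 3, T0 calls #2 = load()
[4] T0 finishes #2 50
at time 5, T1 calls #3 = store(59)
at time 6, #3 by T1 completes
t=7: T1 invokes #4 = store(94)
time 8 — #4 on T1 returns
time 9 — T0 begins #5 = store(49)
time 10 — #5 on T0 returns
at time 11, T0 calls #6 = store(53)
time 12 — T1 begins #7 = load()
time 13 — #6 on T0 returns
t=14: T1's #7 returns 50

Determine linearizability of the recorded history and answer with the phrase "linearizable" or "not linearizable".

prefix check: 1..13 passes, 1..14 fails once #7's time-14 response joins
7 completed operations, 2 real-time-consistent orders — every register replay fails
e.g. #1, #2, #3, #4, #5, #6, #7: illegal at step 7, since #7 load() → 50 cannot apply there
e.g. #1, #2, #3, #4, #5, #7, #6: illegal at step 6, since #7 load() → 50 cannot apply there

not linearizable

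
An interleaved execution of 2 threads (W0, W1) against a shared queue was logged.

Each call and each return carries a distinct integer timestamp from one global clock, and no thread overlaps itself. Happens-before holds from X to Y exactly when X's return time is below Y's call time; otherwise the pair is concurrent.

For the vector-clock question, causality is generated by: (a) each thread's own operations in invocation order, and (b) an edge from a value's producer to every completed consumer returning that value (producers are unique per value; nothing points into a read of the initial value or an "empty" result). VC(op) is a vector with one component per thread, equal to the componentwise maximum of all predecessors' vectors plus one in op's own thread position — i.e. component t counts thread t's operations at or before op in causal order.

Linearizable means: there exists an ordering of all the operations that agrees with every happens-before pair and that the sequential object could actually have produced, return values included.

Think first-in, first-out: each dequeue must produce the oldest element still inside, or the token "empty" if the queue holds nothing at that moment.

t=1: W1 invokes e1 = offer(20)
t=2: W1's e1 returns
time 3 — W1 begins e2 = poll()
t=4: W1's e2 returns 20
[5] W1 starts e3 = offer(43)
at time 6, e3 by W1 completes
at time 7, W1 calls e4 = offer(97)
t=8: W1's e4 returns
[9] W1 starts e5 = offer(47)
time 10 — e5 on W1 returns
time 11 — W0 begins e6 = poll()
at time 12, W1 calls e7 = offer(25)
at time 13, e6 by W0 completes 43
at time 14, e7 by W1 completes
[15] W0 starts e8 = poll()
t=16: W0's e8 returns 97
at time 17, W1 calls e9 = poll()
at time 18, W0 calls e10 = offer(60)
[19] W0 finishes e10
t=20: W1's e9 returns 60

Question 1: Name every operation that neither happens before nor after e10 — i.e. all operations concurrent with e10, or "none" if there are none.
e9

e10 spans [18,19]; an op avoiding the whole window 18..19 is ordered, any other is concurrent
e1 [1,2]: before
e2 [3,4]: before
e3 [5,6]: before
e4 [7,8]: before
e5 [9,10]: before
e6 [11,13]: before
e7 [12,14]: before
e8 [15,16]: before
e9 [17,20]: concurrent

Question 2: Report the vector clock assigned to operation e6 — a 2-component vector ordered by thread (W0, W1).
(1, 3)

root op e1, invoked 1: fresh clock plus W1's own tick → (0, 1)
invoked at 3, e2 merges VC(e1)=(0, 1) and bumps W1's slot → (0, 2)
invoked at 5, e3 merges VC(e2)=(0, 2) and bumps W1's slot → (0, 3)
invoked at 7, e4 merges VC(e3)=(0, 3) and bumps W1's slot → (0, 4)
invoked at 11, e6 merges VC(e3)=(0, 3) and bumps W0's slot → (1, 3)
invoked at 9, e5 merges VC(e4)=(0, 4) and bumps W1's slot → (0, 5)
invoked at 12, e7 merges VC(e5)=(0, 5) and bumps W1's slot → (0, 6)
invoked at 15, e8 merges VC(e4)=(0, 4), VC(e6)=(1, 3) and bumps W0's slot → (2, 4)
invoked at 18, e10 merges VC(e8)=(2, 4) and bumps W0's slot → (3, 4)
invoked at 17, e9 merges VC(e7)=(0, 6), VC(e10)=(3, 4) and bumps W1's slot → (3, 7)
target: VC(e6) = (1, 3)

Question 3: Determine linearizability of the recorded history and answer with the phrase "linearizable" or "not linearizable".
not linearizable

prefix check: 1..19 passes, 1..20 fails once e9's time-20 response joins
the 10 completed operations admit 4 real-time orders; each fails the queue replay
take e1, e2, e3, e4, e5, e6, e7, e8, e9, e10: step 9 already fails, because e9 poll() → 60 cannot occur there
take e1, e2, e3, e4, e5, e6, e7, e8, e10, e9: step 10 already fails, because e9 poll() → 60 cannot occur there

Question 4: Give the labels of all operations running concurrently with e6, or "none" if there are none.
e7

concurrent with e6 ([11,13]): every op whose interval crosses 11..13
e1 [1,2]: before
e2 [3,4]: before
e3 [5,6]: before
e4 [7,8]: before
e5 [9,10]: before
e7 [12,14]: concurrent
e8 [15,16]: after
e9 [17,20]: after
e10 [18,19]: after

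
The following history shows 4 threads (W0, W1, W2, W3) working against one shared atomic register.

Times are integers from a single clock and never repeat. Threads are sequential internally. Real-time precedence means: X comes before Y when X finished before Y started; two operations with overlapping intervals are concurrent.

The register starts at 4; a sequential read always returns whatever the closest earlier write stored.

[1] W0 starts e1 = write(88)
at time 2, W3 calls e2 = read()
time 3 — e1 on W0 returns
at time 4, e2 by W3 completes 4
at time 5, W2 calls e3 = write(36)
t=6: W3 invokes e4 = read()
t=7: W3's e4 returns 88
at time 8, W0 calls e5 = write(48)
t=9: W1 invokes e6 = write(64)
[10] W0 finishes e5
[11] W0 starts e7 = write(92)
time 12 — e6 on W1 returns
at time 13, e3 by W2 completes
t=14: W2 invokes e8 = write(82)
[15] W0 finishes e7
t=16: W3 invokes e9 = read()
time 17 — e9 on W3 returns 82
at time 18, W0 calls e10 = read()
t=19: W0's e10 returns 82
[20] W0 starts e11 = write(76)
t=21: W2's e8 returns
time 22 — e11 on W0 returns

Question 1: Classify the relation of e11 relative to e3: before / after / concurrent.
Answer: after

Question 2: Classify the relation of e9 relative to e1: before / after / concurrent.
Answer: after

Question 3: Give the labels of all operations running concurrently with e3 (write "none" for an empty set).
Answer: e4, e5, e6, e7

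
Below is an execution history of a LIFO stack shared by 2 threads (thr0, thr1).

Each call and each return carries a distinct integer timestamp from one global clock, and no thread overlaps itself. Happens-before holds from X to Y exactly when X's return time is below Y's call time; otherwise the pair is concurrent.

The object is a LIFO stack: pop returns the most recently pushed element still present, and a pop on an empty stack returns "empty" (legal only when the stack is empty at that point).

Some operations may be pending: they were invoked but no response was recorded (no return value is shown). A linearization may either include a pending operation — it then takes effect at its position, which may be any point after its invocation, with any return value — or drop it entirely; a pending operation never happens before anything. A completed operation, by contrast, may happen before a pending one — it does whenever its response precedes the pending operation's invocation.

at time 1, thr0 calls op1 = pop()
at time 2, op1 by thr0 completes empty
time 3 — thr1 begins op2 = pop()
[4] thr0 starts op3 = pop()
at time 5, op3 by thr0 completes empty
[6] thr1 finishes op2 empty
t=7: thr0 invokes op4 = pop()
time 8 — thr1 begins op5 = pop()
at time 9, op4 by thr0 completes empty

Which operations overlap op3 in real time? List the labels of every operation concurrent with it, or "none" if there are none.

op3 spans [4,5]: anything still running between times 4 and 5 counts as concurrent
op1 [1,2]: before
op2 [3,6]: concurrent
op4 [7,9]: after
op5 [8,…): after

op2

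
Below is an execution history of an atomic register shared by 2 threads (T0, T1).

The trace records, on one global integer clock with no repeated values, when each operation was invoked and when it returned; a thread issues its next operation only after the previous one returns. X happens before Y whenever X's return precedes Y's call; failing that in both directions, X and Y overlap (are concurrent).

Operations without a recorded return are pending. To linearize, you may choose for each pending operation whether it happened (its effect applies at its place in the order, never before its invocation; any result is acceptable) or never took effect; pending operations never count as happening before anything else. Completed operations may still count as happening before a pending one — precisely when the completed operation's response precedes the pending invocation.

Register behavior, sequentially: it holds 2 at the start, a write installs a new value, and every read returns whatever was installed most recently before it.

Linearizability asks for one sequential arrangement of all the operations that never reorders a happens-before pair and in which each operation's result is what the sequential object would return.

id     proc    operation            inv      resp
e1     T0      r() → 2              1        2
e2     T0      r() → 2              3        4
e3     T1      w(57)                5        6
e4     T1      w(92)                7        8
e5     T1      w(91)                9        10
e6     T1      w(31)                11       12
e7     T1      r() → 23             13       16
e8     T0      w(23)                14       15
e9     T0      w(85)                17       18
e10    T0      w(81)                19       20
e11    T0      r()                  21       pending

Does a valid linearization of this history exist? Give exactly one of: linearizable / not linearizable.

linearizable

one valid linearization: e1, e2, e3, e4, e5, e6, e8, e7, e9, e10
after step 1 (e1 r() → 2): value 2
after step 2 (e2 r() → 2): value 2
after step 3 (e3 w(57)): value 57
after step 4 (e4 w(92)): value 92
after step 5 (e5 w(91)): value 91
after step 6 (e6 w(31)): value 31
after step 7 (e8 w(23)): value 23
after step 8 (e7 r() → 23): value 23
after step 9 (e9 w(85)): value 85
after step 10 (e10 w(81)): value 81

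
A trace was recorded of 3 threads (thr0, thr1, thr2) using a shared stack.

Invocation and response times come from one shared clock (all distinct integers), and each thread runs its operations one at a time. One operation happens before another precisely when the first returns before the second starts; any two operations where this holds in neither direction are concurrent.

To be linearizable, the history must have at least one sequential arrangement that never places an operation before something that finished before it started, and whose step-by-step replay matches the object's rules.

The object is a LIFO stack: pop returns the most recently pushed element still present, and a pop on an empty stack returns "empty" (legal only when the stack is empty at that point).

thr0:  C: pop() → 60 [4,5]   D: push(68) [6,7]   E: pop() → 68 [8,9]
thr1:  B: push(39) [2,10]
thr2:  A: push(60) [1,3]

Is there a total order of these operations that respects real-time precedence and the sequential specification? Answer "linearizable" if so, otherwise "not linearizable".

a witness: A, C, B, D, E
after step 1 (A push(60)): stack <60>
after step 2 (C pop() → 60): stack <>
after step 3 (B push(39)): stack <39>
after step 4 (D push(68)): stack <39,68>
after step 5 (E pop() → 68): stack <39>

linearizable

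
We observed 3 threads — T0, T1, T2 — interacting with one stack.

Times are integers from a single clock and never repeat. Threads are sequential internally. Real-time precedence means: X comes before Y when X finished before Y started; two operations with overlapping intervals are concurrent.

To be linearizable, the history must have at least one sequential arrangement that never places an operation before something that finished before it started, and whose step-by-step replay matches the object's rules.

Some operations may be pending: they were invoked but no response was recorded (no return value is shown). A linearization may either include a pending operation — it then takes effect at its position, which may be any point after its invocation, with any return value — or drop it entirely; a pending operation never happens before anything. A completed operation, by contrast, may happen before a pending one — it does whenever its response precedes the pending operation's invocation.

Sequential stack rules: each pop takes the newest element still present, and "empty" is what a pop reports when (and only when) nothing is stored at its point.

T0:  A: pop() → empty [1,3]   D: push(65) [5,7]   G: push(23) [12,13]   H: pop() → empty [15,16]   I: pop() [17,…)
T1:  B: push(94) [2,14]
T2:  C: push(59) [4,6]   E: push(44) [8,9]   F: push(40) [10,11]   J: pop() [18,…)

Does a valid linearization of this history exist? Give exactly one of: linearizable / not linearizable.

events 1..15 are fine; event 16 — the response of H at time 16 — makes the prefix non-linearizable
real-time-consistent orders of the 8 completed operations: 14 — all fail the stack replay
e.g. A, B, C, D, E, F, G, H: illegal at step 8, since H pop() → empty cannot apply there
e.g. A, B, D, C, E, F, G, H: illegal at step 8, since H pop() → empty cannot apply there

not linearizable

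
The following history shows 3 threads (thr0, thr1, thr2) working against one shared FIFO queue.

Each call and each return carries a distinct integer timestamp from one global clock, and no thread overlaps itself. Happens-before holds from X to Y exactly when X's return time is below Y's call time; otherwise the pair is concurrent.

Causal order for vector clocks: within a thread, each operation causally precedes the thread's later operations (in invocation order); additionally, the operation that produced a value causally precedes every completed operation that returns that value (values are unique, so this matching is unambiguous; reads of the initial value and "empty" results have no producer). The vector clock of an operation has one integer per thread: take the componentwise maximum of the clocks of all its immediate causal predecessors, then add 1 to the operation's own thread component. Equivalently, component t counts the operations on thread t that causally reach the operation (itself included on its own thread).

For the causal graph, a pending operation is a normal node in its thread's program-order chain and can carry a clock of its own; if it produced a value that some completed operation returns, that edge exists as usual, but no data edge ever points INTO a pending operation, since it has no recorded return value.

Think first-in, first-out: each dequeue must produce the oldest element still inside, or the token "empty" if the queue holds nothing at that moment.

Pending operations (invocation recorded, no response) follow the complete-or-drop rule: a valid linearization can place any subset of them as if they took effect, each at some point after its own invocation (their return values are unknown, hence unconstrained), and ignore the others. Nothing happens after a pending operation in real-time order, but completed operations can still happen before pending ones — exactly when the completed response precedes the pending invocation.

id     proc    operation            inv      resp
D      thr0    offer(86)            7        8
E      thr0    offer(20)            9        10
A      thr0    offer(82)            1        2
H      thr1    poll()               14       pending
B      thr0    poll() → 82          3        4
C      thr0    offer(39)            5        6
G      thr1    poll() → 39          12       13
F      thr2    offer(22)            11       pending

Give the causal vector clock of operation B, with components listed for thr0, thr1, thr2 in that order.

(2, 0, 0)

F, invoked 11, has no incoming edges; only thr2's bump applies → (0, 0, 1)
A, invoked 1, has no incoming edges; only thr0's bump applies → (1, 0, 0)
B (invocation 3): componentwise max over VC(A)=(1, 0, 0), +1 at thr0, giving (2, 0, 0)
C (invocation 5): componentwise max over VC(B)=(2, 0, 0), +1 at thr0, giving (3, 0, 0)
G (invocation 12): componentwise max over VC(C)=(3, 0, 0), +1 at thr1, giving (3, 1, 0)
D (invocation 7): componentwise max over VC(C)=(3, 0, 0), +1 at thr0, giving (4, 0, 0)
H (invocation 14): componentwise max over VC(G)=(3, 1, 0), +1 at thr1, giving (3, 2, 0)
E (invocation 9): componentwise max over VC(D)=(4, 0, 0), +1 at thr0, giving (5, 0, 0)
target: VC(B) = (2, 0, 0)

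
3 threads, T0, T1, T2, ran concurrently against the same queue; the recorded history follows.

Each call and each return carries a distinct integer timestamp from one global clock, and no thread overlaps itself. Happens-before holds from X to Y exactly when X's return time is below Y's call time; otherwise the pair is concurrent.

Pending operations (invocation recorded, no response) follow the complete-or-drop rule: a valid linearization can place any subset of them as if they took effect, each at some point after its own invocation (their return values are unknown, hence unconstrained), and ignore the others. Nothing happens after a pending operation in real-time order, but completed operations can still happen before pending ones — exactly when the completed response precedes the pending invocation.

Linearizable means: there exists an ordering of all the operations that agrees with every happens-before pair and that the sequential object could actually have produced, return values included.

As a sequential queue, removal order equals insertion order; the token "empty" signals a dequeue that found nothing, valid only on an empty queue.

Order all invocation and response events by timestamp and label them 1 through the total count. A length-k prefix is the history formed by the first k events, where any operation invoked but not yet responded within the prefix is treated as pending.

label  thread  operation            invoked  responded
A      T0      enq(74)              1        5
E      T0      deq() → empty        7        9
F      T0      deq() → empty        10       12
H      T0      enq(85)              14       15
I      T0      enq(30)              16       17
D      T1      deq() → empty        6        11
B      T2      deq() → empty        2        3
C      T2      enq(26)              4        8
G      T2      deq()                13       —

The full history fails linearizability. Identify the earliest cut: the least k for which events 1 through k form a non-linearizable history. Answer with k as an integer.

a valid linearization of events 1..10 exists, for instance B, A, D, E, C:
after step 1 (B deq() → empty): queue <>
after step 2 (A enq(74)): queue <74>
after step 3 (D deq() (pending, included)): queue <>
after step 4 (E deq() → empty): queue <>
after step 5 (C enq(26)): queue <26>
once event 11 joins (D's response, time 11), exhaustive search finds no witness
no completion choice of the 1 pending operation (F) rescues it — every subset was tried
sample order A, B, C, D, E (pending dropped) stalls at step 2 — B deq() → empty has no legal effect
sample order A, B, C, E, D (pending dropped) stalls at step 2 — B deq() → empty has no legal effect

11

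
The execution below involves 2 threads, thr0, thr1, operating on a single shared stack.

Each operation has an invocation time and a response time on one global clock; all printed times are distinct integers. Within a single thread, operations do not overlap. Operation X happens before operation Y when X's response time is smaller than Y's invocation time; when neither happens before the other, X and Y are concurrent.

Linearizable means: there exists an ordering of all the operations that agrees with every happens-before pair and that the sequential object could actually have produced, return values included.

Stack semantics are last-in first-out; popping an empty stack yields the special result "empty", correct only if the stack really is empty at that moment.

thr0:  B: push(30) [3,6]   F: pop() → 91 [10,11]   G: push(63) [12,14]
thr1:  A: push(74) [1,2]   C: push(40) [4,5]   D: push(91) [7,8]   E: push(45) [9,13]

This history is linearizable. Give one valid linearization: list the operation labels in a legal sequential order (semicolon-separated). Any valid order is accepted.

1. A push(74), leaving stack <74>
2. B push(30), leaving stack <74,30>
3. C push(40), leaving stack <74,30,40>
4. D push(91), leaving stack <74,30,40,91>
5. F pop() → 91, leaving stack <74,30,40>
6. E push(45), leaving stack <74,30,40,45>
7. G push(63), leaving stack <74,30,40,45,63>

A; B; C; D; F; E; G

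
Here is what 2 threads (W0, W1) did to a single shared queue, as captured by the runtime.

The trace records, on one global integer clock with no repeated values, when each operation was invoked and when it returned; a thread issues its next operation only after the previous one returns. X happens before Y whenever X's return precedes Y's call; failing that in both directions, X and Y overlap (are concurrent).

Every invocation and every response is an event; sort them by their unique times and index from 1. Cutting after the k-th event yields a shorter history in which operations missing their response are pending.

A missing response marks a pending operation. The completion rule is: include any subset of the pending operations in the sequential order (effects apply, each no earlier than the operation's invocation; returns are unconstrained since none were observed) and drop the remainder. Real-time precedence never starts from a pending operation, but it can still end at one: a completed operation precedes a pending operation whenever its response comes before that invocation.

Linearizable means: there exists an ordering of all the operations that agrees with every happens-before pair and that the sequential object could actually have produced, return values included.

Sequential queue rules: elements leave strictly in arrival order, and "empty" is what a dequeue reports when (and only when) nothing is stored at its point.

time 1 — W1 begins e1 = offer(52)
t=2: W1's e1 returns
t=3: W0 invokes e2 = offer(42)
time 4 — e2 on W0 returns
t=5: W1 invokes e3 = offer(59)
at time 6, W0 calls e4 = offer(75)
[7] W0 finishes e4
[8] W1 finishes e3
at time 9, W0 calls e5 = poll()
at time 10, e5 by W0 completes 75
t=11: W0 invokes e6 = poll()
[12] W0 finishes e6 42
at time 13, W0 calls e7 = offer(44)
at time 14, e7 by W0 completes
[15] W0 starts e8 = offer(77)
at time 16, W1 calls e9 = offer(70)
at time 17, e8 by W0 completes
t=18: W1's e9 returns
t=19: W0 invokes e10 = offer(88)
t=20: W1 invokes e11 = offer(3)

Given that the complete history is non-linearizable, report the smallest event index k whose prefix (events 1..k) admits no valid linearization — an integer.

10

one valid order for events 1..9 is e1, e2, e3, e4:
step 1: e1 offer(52) — queue <52>
step 2: e2 offer(42) — queue <52,42>
step 3: e3 offer(59) — queue <52,42,59>
step 4: e4 offer(75) — queue <52,42,59,75>
include event 10 — e5 responding at 10 — and every candidate order breaks
take e1, e2, e3, e4, e5: step 5 already fails, because e5 poll() → 75 cannot occur there
take e1, e2, e4, e3, e5: step 5 already fails, because e5 poll() → 75 cannot occur there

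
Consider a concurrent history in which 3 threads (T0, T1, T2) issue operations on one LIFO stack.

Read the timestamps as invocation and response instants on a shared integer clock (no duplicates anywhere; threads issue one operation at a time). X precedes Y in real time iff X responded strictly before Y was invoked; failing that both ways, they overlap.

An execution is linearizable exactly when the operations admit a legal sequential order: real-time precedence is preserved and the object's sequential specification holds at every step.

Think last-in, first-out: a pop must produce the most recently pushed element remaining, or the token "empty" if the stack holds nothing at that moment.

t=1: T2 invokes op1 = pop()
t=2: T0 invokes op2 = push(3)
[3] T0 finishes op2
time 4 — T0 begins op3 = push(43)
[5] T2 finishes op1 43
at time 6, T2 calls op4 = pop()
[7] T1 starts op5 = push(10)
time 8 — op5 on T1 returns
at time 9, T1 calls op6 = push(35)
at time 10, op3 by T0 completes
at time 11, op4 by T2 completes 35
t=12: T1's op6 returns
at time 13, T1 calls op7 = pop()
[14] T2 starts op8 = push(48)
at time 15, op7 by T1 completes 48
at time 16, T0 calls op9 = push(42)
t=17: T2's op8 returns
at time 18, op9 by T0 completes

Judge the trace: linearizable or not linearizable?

one valid linearization: op2, op3, op1, op5, op6, op4, op8, op7, op9
step 1: op2 push(3) — stack <3>
step 2: op3 push(43) — stack <3,43>
step 3: op1 pop() → 43 — stack <3>
step 4: op5 push(10) — stack <3,10>
step 5: op6 push(35) — stack <3,10,35>
step 6: op4 pop() → 35 — stack <3,10>
step 7: op8 push(48) — stack <3,10,48>
step 8: op7 pop() → 48 — stack <3,10>
step 9: op9 push(42) — stack <3,10,42>

linearizable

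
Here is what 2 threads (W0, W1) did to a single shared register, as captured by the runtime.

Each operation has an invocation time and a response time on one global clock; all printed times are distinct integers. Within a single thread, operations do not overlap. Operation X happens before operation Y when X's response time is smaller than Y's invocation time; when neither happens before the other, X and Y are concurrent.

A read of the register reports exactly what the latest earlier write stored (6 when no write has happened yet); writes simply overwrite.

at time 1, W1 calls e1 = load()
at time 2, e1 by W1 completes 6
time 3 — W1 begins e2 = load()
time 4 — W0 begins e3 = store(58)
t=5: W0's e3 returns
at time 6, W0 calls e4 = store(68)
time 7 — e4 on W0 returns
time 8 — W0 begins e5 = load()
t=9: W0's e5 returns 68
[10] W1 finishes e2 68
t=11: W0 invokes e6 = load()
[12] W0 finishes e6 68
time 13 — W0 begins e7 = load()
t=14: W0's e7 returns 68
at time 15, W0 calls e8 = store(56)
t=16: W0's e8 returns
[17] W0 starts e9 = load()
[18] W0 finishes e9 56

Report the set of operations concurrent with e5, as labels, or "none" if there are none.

e2

e5 runs from 8 to 9; window-overlapping ops are concurrent
e1 [1,2]: before
e2 [3,10]: concurrent
e3 [4,5]: before
e4 [6,7]: before
e6 [11,12]: after
e7 [13,14]: after
e8 [15,16]: after
e9 [17,18]: after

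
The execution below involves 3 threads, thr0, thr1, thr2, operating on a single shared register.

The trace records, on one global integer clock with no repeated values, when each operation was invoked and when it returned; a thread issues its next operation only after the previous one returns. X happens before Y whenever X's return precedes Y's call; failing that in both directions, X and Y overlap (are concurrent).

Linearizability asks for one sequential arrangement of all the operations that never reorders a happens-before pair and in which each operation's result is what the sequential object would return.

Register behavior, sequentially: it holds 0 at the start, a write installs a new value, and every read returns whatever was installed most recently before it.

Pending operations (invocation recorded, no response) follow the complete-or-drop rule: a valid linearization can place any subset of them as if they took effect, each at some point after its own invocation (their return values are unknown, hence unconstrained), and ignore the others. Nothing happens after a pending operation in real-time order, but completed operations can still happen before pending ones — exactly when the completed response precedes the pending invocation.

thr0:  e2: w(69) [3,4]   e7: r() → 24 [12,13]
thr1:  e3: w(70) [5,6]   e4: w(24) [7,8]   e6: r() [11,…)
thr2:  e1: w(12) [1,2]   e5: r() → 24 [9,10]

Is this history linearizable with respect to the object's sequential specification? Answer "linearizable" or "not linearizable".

one valid linearization: e1, e2, e3, e4, e5, e6, e7
after step 1 (e1 w(12)): value 12
after step 2 (e2 w(69)): value 69
after step 3 (e3 w(70)): value 70
after step 4 (e4 w(24)): value 24
after step 5 (e5 r() → 24): value 24
after step 6 (e6 r() (pending, included)): value 24
after step 7 (e7 r() → 24): value 24

linearizable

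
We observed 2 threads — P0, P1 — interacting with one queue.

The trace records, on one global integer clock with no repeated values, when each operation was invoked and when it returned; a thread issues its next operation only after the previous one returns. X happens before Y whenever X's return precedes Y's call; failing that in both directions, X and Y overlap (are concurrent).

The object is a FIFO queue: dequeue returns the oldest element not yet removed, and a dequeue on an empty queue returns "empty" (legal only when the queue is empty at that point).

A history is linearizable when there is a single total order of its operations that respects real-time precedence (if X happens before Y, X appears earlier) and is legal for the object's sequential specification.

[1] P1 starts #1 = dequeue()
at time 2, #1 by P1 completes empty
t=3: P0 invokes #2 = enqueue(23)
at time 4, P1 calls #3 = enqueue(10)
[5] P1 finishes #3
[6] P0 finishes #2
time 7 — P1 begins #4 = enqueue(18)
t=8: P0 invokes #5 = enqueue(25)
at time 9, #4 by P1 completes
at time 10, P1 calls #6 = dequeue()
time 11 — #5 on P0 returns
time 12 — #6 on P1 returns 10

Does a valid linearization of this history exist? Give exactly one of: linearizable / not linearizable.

witness order: #1, #3, #2, #4, #5, #6
1. #1 dequeue() → empty, leaving queue <>
2. #3 enqueue(10), leaving queue <10>
3. #2 enqueue(23), leaving queue <10,23>
4. #4 enqueue(18), leaving queue <10,23,18>
5. #5 enqueue(25), leaving queue <10,23,18,25>
6. #6 dequeue() → 10, leaving queue <23,18,25>

linearizable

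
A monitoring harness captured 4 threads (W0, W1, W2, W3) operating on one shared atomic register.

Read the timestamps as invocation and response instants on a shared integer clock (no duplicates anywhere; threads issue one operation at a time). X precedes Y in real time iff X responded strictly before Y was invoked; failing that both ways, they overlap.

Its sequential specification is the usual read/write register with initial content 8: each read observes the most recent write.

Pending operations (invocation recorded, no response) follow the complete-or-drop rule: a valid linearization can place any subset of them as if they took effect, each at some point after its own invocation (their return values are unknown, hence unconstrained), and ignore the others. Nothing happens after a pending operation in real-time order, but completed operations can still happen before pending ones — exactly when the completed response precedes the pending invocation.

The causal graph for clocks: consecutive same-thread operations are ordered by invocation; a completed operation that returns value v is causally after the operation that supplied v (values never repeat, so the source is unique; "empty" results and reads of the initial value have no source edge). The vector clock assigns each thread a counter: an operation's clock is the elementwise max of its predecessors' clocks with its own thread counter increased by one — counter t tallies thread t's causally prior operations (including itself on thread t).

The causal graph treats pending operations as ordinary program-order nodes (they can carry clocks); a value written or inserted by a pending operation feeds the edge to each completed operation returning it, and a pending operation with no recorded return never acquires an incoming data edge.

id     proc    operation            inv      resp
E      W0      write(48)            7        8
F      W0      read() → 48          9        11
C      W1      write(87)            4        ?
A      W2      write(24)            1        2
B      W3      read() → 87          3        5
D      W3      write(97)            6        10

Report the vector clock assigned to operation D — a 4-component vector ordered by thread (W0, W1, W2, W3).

(0, 1, 0, 2)

VC(A, invoked at 1): no causal predecessors; +1 on W2 → (0, 0, 1, 0)
VC(C, invoked at 4): no causal predecessors; +1 on W1 → (0, 1, 0, 0)
VC(E, invoked at 7): no causal predecessors; +1 on W0 → (1, 0, 0, 0)
invoked at 3, B merges VC(C)=(0, 1, 0, 0) and bumps W3's slot → (0, 1, 0, 1)
invoked at 9, F merges VC(E)=(1, 0, 0, 0) and bumps W0's slot → (2, 0, 0, 0)
invoked at 6, D merges VC(B)=(0, 1, 0, 1) and bumps W3's slot → (0, 1, 0, 2)
target: VC(D) = (0, 1, 0, 2)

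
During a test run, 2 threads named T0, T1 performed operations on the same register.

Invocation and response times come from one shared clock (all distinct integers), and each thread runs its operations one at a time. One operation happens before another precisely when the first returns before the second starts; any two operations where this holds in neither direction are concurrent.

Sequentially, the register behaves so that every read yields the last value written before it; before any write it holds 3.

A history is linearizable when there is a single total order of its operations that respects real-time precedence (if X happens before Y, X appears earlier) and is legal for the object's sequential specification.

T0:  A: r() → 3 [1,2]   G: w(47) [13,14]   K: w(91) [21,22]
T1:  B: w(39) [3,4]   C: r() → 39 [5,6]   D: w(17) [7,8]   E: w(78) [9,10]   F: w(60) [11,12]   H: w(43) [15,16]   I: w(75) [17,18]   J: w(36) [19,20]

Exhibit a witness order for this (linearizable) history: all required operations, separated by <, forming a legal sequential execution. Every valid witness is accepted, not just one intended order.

after step 1 (A r() → 3): value 3
after step 2 (B w(39)): value 39
after step 3 (C r() → 39): value 39
after step 4 (D w(17)): value 17
after step 5 (E w(78)): value 78
after step 6 (F w(60)): value 60
after step 7 (G w(47)): value 47
after step 8 (H w(43)): value 43
after step 9 (I w(75)): value 75
after step 10 (J w(36)): value 36
after step 11 (K w(91)): value 91

A < B < C < D < E < F < G < H < I < J < K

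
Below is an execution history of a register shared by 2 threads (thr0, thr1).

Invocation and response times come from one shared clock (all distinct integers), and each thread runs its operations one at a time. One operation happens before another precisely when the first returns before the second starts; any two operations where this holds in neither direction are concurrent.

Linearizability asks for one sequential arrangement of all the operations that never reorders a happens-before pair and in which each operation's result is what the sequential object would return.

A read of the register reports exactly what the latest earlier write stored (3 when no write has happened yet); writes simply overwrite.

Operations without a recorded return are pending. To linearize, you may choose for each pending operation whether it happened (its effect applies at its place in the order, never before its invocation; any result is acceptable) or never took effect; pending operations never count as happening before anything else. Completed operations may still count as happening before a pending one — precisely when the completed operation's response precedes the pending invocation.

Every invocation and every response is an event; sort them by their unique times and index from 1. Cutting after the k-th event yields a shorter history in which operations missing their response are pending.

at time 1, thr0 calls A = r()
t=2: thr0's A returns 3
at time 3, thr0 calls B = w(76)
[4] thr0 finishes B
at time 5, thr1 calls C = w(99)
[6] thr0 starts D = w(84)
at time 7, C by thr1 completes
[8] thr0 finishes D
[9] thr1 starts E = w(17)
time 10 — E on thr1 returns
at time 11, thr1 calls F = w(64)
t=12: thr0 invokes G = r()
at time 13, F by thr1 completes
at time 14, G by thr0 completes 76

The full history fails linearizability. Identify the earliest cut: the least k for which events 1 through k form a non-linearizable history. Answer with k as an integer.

a valid linearization of events 1..13 exists, for instance A, B, C, D, E, F:
step 1: A r() → 3 — value 3
step 2: B w(76) — value 76
step 3: C w(99) — value 99
step 4: D w(84) — value 84
step 5: E w(17) — value 17
step 6: F w(64) — value 64
with event 14 included (G responding at time 14), all real-time-consistent orders fail
one such order, A, B, C, D, E, F, G, breaks at step 7 where G r() → 76 is illegal
one such order, A, B, C, D, E, G, F, breaks at step 6 where G r() → 76 is illegal

14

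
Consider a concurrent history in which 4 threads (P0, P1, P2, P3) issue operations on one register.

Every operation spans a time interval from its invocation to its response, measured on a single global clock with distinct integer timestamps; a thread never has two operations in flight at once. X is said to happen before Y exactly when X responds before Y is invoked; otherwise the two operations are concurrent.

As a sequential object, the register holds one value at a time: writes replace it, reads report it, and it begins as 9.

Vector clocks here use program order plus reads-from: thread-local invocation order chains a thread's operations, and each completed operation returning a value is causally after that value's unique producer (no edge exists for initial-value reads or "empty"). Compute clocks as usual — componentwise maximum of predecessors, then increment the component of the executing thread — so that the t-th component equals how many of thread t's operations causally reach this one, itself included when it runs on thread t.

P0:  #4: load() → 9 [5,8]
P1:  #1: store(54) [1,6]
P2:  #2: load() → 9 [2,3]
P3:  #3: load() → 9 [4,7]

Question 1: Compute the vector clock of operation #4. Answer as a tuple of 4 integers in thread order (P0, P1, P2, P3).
VC(#3, invoked at 4): no causal predecessors; +1 on P3 → (0, 0, 0, 1)
VC(#2, invoked at 2): no causal predecessors; +1 on P2 → (0, 0, 1, 0)
VC(#1, invoked at 1): no causal predecessors; +1 on P1 → (0, 1, 0, 0)
VC(#4, invoked at 5): no causal predecessors; +1 on P0 → (1, 0, 0, 0)
target: VC(#4) = (1, 0, 0, 0)

(1, 0, 0, 0)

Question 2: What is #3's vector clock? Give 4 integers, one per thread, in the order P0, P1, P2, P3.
#3, invoked 4, has no incoming edges; only P3's bump applies → (0, 0, 0, 1)
#2, invoked 2, has no incoming edges; only P2's bump applies → (0, 0, 1, 0)
#1, invoked 1, has no incoming edges; only P1's bump applies → (0, 1, 0, 0)
#4, invoked 5, has no incoming edges; only P0's bump applies → (1, 0, 0, 0)
target: VC(#3) = (0, 0, 0, 1)

(0, 0, 0, 1)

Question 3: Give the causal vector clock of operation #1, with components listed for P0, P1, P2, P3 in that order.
invoked at 4, #3 has no predecessors; its own P3 bump gives (0, 0, 0, 1)
invoked at 2, #2 has no predecessors; its own P2 bump gives (0, 0, 1, 0)
invoked at 1, #1 has no predecessors; its own P1 bump gives (0, 1, 0, 0)
invoked at 5, #4 has no predecessors; its own P0 bump gives (1, 0, 0, 0)
target: VC(#1) = (0, 1, 0, 0)

(0, 1, 0, 0)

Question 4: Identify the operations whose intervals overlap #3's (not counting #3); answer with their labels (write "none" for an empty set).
#3 spans [4,7]: anything still running between times 4 and 7 counts as concurrent
#1 [1,6]: concurrent
#2 [2,3]: before
#4 [5,8]: concurrent

#1, #4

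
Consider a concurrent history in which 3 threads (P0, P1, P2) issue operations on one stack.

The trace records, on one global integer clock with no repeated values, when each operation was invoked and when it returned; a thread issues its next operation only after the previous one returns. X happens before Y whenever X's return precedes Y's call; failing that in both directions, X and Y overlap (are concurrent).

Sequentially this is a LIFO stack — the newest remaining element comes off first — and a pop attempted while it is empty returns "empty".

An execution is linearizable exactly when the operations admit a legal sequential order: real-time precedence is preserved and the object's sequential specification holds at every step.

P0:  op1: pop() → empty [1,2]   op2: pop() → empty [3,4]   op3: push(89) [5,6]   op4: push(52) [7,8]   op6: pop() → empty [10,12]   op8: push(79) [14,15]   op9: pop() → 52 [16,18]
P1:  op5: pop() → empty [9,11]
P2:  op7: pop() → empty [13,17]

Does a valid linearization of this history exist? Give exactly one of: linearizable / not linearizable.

not linearizable

the violation lands at event 11, op5's response at time 11: events 1..10 linearize, events 1..11 do not
the sole real-time-consistent order of 5 completed operations fails the stack replay
including or dropping the 1 pending operation (op6) in any combination fails
one such order, op1, op2, op3, op4, op5 (pending dropped), breaks at step 5 where op5 pop() → empty is illegal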